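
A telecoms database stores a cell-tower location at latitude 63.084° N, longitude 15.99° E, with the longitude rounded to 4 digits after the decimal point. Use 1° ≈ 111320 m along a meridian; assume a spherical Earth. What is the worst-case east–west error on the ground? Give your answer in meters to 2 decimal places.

Rounding to 4 decimal places leaves the longitude within ±5e-05° of the true value.
Parallels shrink by cos φ, so at 63.084° a degree of longitude is 111320 × 0.4527 ≈ 50392.8 m.
Maximum E–W displacement: 5e-05 × 50392.8 = 2.51964 m.

2.52 meters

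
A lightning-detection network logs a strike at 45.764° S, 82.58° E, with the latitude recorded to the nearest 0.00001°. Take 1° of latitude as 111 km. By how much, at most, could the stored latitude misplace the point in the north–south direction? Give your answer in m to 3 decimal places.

Rounding to 5 decimal places leaves the latitude within ±5e-06° of the true value.
So the N–S error is at most 5e-06 × 111000 = 0.555 m.

0.555 m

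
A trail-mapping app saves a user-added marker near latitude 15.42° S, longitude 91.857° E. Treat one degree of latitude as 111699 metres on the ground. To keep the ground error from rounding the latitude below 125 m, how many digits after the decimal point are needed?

One degree of latitude covers 111699 m.
With N decimal places the half-ulp bound is 0.5·10⁻ᴺ°, or 0.5·10⁻ᴺ × 111699 m on the ground.
Need 0.5 × 111699 × 10⁻ᴺ ≤ 125 → 10⁻ᴺ ≤ 2.238e-03, so N ≥ 2.65.
At 2 places the error can reach 558 m, but 3 places keeps it to 55.8 m.

3 decimal places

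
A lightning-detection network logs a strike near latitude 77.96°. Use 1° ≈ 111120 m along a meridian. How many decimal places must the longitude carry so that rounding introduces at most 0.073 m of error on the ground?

6

At 77.96° one degree of longitude covers 111120 × cos 77.96° ≈ 111120 × 0.2086 ≈ 23179 m.
Rounding to N decimal places gives at most 0.5 × 10⁻ᴺ degrees of error, i.e. 0.5 × 10⁻ᴺ × 23179 m.
Need 0.5 × 23179 × 10⁻ᴺ ≤ 0.073 → 10⁻ᴺ ≤ 6.299e-06, so N ≥ 5.20.
N = 5 would give 0.116 m (too coarse); N = 6 gives 0.0116 m ≤ 0.073 m.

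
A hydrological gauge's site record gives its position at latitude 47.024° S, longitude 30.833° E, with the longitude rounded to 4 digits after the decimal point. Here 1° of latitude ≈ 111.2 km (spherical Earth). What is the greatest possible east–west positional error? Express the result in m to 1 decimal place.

Rounding to 4 decimal places leaves the longitude within ±5e-05° of the true value.
At latitude 47.024° a degree of longitude spans 111200 m × cos 47.024° = 111200 × 0.6817 ≈ 75804.1 m.
So at most 5e-05° × 75804.1 ≈ 3.79021 m east–west.

3.8 m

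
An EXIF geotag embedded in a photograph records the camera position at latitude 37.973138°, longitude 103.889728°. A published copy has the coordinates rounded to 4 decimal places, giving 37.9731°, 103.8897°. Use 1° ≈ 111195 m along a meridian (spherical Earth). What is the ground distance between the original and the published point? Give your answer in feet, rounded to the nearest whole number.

16 feet

Δlat = 37.973138 − 37.9731 = +0.000038°; Δlon = 103.889728 − 103.8897 = +0.000028°.
North–south shift: 0.000038 × 111195 = 4.22541 m.
E–W at 37.9731°: 0.000028° × 111195 × cos 37.9731° = 0.000028 × 111195 × 0.7883 ≈ 2.45434 m.
Hypotenuse of the two orthogonal shifts: √(4.22541² + 2.45434²) = 4.8865 m.
In feet: 4.8865 m ÷ 0.3048 ≈ 16.032 ft.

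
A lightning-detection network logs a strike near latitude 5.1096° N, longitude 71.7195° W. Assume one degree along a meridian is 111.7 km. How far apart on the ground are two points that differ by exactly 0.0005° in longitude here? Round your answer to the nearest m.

One degree of longitude here spans 111700 × cos 5.1096° = 111700 × 0.9960 ≈ 111256 m; 0.0005° of that is 55.6281 m.

56 m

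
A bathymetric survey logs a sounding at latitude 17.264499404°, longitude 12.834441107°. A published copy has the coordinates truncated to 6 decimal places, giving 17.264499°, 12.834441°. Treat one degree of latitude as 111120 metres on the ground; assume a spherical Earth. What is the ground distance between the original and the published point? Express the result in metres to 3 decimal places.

Δlat = 17.264499404 − 17.264499 = +0.000000404°; Δlon = 12.834441107 − 12.834441 = +0.000000107°.
N–S: 0.000000404° × 111120 m/° = 0.0448925 m.
E–W at 17.2645°: 0.000000107° × 111120 × cos 17.2645° = 0.000000107 × 111120 × 0.9549 ≈ 0.0113541 m.
Distance: √(0.0448925² + 0.0113541²) ≈ 0.0463061 m.

0.046 metres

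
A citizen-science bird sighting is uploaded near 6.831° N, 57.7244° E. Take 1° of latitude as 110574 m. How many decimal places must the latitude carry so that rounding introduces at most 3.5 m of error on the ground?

One degree of latitude covers 110574 m.
Rounding to N decimal places gives at most 0.5 × 10⁻ᴺ degrees of error, i.e. 0.5 × 10⁻ᴺ × 110574 m.
Need 0.5 × 110574 × 10⁻ᴺ ≤ 3.5 → 10⁻ᴺ ≤ 6.331e-05, so N ≥ 4.20.
At 4 places the error can reach 5.53 m, but 5 places keeps it to 0.553 m.

5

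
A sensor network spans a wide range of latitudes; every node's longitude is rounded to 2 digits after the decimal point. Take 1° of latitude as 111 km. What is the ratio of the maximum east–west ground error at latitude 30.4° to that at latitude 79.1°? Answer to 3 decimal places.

Rounding to 2 decimal places leaves the longitude within ±0.005° of the true value.
At 30.4°: 0.005° × 111000 × cos 30.4° = 0.005 × 111000 × 0.8625 ≈ 478.7 m.
Error at 79.1° = 0.005° × 111000 × cos 79.1° ≈ 555 × 0.1891 = 104.95 m.
Ratio: 478.7 / 104.95 = cos 30.4° / cos 79.1° ≈ 4.5613.

4.561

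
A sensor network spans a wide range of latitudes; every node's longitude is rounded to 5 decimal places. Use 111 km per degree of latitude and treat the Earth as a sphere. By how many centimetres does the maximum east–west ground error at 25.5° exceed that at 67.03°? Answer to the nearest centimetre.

28 centimetres

Rounding to 5 decimal places leaves the longitude within ±5e-06° of the true value.
At 25.5°: 5e-06° × 111000 × cos 25.5° = 5e-06 × 111000 × 0.9026 ≈ 0.50093 m.
At 67.03°: 5e-06° × 111000 × cos 67.03° = 5e-06 × 111000 × 0.3902 ≈ 0.21659 m.
Difference: 0.50093 − 0.21659 = 0.28435 m.
That is 0.284347 m = 28.435 cm.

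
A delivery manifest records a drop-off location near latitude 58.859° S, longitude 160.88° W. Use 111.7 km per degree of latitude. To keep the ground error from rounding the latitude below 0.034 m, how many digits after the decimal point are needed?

One degree of latitude covers 111700 m.
Rounding to N decimal places gives at most 0.5 × 10⁻ᴺ degrees of error, i.e. 0.5 × 10⁻ᴺ × 111700 m.
Setting 55850 × 10⁻ᴺ ≤ 0.034 gives 10ᴺ ≥ 1.643e+06, i.e. N ≥ 6.22.
So 7 decimal places suffice (0.00558 m); 6 would allow up to 0.0558 m.

7 decimal places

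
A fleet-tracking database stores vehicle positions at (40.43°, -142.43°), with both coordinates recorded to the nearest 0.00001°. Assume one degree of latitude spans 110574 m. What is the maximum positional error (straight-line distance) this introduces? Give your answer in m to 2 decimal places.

0.69 m

Rounding to 5 decimal places leaves each coordinate within ±5e-06° of the true value.
Latitude error → 5e-06 × 110574 = 0.55287 m along the meridian.
East–west component at 40.43°: 5e-06° × 110574 × cos 40.43° ≈ 5e-06 × 84168.8 ≈ 0.420844 m.
The two errors are perpendicular, so the maximum displacement is √(0.55287² + 0.420844²) ≈ 0.69482 m.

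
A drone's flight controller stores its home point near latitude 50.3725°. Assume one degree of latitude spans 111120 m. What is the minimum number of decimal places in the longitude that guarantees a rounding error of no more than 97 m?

At 50.3725° one degree of longitude covers 111120 × cos 50.3725° ≈ 111120 × 0.6378 ≈ 70871.6 m.
With N decimal places the half-ulp bound is 0.5·10⁻ᴺ°, or 0.5·10⁻ᴺ × 70871.6 m on the ground.
Setting 35435.8 × 10⁻ᴺ ≤ 97 gives 10ᴺ ≥ 365.3, i.e. N ≥ 2.56.
So 3 decimal places suffice (35.4 m); 2 would allow up to 354 m.

3 decimal places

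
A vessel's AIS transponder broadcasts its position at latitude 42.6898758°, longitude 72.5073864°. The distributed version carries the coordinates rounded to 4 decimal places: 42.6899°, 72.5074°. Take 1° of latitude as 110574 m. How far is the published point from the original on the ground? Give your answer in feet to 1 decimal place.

Δlat = 42.6898758 − 42.6899 = -0.0000242°; Δlon = 72.5073864 − 72.5074 = -0.0000136°.
N–S: -0.0000242° × 110574 m/° = -2.67589 m.
E–W at 42.6899°: -0.0000136° × 110574 × cos 42.6899° = -0.0000136 × 110574 × 0.7350 ≈ -1.10535 m.
Distance: √(2.67589² + 1.10535²) ≈ 2.8952 m.
Converting: 2.8952 m × 3.2808 ft/m ≈ 9.4987 ft.

9.5 feet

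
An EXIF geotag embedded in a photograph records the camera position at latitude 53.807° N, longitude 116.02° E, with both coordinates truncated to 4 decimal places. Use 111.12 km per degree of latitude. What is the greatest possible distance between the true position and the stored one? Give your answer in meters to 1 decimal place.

Truncating at 4 decimal places can drop up to a full unit in the last place, so each coordinate may be off by as much as 0.0001°.
N–S: 0.0001° × 111120 m/° = 11.112 m.
E–W at 53.807°: 0.0001° × 111120 × cos 53.807° = 0.0001 × 111120 × 0.5905 ≈ 6.56171 m.
The two errors are perpendicular, so the maximum displacement is √(11.112² + 6.56171²) ≈ 12.9048 m.

12.9 meters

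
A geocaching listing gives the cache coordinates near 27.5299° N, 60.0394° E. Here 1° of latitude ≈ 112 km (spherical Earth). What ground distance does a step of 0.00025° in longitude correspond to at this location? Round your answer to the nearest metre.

25 metres

0.00025° of longitude at 27.5299° is 0.00025 × 112000 × cos 27.5299° ≈ 0.00025 × 99318.2 = 24.8296 m.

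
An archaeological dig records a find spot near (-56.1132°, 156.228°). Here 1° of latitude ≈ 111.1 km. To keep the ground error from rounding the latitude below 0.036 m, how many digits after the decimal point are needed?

One degree of latitude covers 111100 m.
Rounding to N decimal places gives at most 0.5 × 10⁻ᴺ degrees of error, i.e. 0.5 × 10⁻ᴺ × 111100 m.
Need 0.5 × 111100 × 10⁻ᴺ ≤ 0.036 → 10⁻ᴺ ≤ 6.481e-07, so N ≥ 6.19.
N = 6 would give 0.0555 m (too coarse); N = 7 gives 0.00556 m ≤ 0.036 m.

7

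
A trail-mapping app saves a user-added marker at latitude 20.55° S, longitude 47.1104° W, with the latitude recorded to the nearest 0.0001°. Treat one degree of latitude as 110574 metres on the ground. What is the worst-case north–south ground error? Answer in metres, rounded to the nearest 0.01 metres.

Rounding to 4 decimal places leaves the latitude within ±5e-05° of the true value.
North–south distance: 5e-05° × 110574 m/° = 5.5287 m.

5.53 metres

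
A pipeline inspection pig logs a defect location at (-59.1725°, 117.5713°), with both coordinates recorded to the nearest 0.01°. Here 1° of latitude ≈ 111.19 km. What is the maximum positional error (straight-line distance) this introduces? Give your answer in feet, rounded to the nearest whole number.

Rounding to 2 decimal places leaves each coordinate within ±0.005° of the true value.
North–south component: 0.005° × 111190 = 555.95 m.
Longitude error → 0.005 × 111190 × cos 59.1725° = 0.005 × 111190 × 0.5125 ≈ 284.899 m.
The two errors are perpendicular, so the maximum displacement is √(555.95² + 284.899²) ≈ 624.698 m.
Converting: 624.698 m × 3.2808 ft/m ≈ 2049.5 ft.

2050 feet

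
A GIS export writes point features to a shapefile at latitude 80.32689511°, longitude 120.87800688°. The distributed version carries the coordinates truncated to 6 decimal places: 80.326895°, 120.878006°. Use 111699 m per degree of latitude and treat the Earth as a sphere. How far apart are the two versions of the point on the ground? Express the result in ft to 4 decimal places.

0.0675 ft

The latitude changed by +0.00000011° and the longitude by +0.00000088°.
North–south shift: 0.00000011 × 111699 = 0.0122869 m.
E–W at 80.3269°: 0.00000088° × 111699 × cos 80.3269° = 0.00000088 × 111699 × 0.1680 ≈ 0.0165162 m.
Hypotenuse of the two orthogonal shifts: √(0.0122869² + 0.0165162²) = 0.0205853 m.
In feet: 0.0205853 m ÷ 0.3048 ≈ 0.067537 ft.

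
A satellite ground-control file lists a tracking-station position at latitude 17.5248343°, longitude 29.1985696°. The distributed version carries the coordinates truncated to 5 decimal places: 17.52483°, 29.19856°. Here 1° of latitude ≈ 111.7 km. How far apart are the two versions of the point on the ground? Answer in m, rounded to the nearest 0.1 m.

1.1 m

Δlat = 17.5248343 − 17.52483 = +0.0000043°; Δlon = 29.1985696 − 29.19856 = +0.0000096°.
N–S: 0.0000043° × 111700 m/° = 0.48031 m.
East–west at this latitude: 0.0000096° × 111700 × cos 17.5248° ≈ 0.0000096 × 106516 = 1.02255 m.
Distance: √(0.48031² + 1.02255²) ≈ 1.12974 m.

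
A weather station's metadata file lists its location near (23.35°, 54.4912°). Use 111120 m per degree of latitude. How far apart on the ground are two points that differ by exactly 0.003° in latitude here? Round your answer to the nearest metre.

333 metres

0.003° × 111120 m/° = 333.36 m.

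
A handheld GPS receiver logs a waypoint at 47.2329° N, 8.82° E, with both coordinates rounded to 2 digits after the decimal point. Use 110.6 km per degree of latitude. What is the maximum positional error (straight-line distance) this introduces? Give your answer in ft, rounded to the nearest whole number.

Rounding to 2 decimal places leaves each coordinate within ±0.005° of the true value.
Latitude error → 0.005 × 110600 = 553 m along the meridian.
East–west component at 47.2329°: 0.005° × 110600 × cos 47.2329° ≈ 0.005 × 75099.6 ≈ 375.498 m.
Worst case both components are at the extreme and orthogonal: √(553² + 375.498²) ≈ 668.437 m.
Converting: 668.437 m × 3.2808 ft/m ≈ 2193 ft.

2193 ft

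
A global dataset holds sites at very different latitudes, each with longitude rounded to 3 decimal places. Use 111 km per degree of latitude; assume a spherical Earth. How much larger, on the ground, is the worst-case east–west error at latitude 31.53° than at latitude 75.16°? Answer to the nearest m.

33 m

Rounding to 3 decimal places leaves the longitude within ±0.0005° of the true value.
At 31.53°: 0.0005° × 111000 × cos 31.53° = 0.0005 × 111000 × 0.8524 ≈ 47.306 m.
Error at 75.16° = 0.0005° × 111000 × cos 75.16° ≈ 55.5 × 0.2561 = 14.215 m.
Difference: 47.306 − 14.215 = 33.092 m.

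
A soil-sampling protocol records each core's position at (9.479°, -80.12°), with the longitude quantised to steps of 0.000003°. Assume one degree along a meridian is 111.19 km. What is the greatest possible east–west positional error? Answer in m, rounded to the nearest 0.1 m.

With a 0.000003° grid the true value lies within half a step, ±0.000003°/2 = ±1.5e-06°, of the stored one.
At latitude 9.479° a degree of longitude spans 111190 m × cos 9.479° = 111190 × 0.9863 ≈ 109672 m.
Maximum E–W displacement: 1.5e-06 × 109672 = 0.164508 m.

0.2 m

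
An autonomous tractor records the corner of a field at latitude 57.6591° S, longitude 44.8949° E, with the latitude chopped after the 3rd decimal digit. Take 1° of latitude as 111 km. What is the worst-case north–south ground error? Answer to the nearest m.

Truncating at 3 decimal places can drop up to a full unit in the last place, so the latitude may be off by as much as 0.001°.
Along the meridian that is 0.001° × 111000 m/° = 111 m.

111 m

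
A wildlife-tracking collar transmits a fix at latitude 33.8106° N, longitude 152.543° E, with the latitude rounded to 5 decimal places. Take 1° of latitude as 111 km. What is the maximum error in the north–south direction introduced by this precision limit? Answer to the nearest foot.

Rounding to 5 decimal places leaves the latitude within ±5e-06° of the true value.
North–south distance: 5e-06° × 111000 m/° = 0.555 m.
In feet: 0.555 m ÷ 0.3048 ≈ 1.8209 ft.

2 feet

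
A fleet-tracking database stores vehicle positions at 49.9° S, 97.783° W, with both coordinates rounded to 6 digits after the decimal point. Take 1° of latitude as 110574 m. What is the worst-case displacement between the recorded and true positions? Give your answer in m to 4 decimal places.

0.0658 m

Rounding to 6 decimal places leaves each coordinate within ±5e-07° of the true value.
N–S: 5e-07° × 110574 m/° = 0.055287 m.
E–W at 49.9°: 5e-07° × 110574 × cos 49.9° = 5e-07 × 110574 × 0.6441 ≈ 0.0356117 m.
The two errors are perpendicular, so the maximum displacement is √(0.055287² + 0.0356117²) ≈ 0.0657635 m.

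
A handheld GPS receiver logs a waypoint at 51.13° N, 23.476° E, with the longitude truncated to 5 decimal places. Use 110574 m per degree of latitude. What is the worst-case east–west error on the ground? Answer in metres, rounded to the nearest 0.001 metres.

Truncating at 5 decimal places can drop up to a full unit in the last place, so the longitude may be off by as much as 1e-05°.
One degree of longitude at 51.13° is 110574 × cos 51.13° ≈ 110574 × 0.6276 = 69391.3 m.
Maximum E–W displacement: 1e-05 × 69391.3 = 0.693913 m.

0.694 metres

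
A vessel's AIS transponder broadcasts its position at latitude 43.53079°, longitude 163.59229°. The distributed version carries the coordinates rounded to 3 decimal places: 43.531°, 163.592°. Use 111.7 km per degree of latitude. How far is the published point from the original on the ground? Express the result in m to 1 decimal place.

The latitude changed by -0.00021° and the longitude by +0.00029°.
North–south shift: -0.00021 × 111700 = -23.457 m.
East–west at this latitude: 0.00029° × 111700 × cos 43.531° ≈ 0.00029 × 80982.7 = 23.485 m.
Hypotenuse of the two orthogonal shifts: √(23.457² + 23.485²) = 33.193 m.

33.2 m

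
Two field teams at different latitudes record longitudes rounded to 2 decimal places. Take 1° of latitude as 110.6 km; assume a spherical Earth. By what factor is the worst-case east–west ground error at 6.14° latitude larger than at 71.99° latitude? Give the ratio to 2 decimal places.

3.22

Rounding to 2 decimal places leaves the longitude within ±0.005° of the true value.
Error at 6.14° = 0.005° × 110600 × cos 6.14° ≈ 553 × 0.9943 = 549.83 m.
At 71.99°: 0.005° × 110600 × cos 71.99° = 0.005 × 110600 × 0.3092 ≈ 170.98 m.
Ratio: 549.83 / 170.98 = cos 6.14° / cos 71.99° ≈ 3.2158.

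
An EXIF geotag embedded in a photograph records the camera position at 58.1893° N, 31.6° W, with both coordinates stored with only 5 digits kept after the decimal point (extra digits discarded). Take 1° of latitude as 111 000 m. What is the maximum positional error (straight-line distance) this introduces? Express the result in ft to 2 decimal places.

Truncating at 5 decimal places can drop up to a full unit in the last place, so each coordinate may be off by as much as 1e-05°.
N–S: 1e-05° × 111000 m/° = 1.11 m.
Longitude error → 1e-05 × 111000 × cos 58.1893° = 1e-05 × 111000 × 0.5271 ≈ 0.585097 m.
Combining orthogonally: (1.11² + 0.585097²)^½ ≈ 1.25477 m.
Converting: 1.25477 m × 3.2808 ft/m ≈ 4.1167 ft.

4.12 ft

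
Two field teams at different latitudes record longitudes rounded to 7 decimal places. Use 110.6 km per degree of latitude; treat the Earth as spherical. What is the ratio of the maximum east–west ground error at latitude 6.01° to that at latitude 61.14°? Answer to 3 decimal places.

2.060

Rounding to 7 decimal places leaves the longitude within ±5e-08° of the true value.
At 6.01°: 5e-08° × 110600 × cos 6.01° = 5e-08 × 110600 × 0.9945 ≈ 0.0054996 m.
At 61.14°: 5e-08° × 110600 × cos 61.14° = 5e-08 × 110600 × 0.4827 ≈ 0.0026692 m.
The ratio reduces to cos 6.01° / cos 61.14° = 0.9945/0.4827 ≈ 2.0604.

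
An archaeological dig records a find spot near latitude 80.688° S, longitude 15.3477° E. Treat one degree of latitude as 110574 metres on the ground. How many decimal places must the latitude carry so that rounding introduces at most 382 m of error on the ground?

One degree of latitude covers 110574 m.
With N decimal places the half-ulp bound is 0.5·10⁻ᴺ°, or 0.5·10⁻ᴺ × 110574 m on the ground.
Setting 55287 × 10⁻ᴺ ≤ 382 gives 10ᴺ ≥ 144.7, i.e. N ≥ 2.16.
N = 2 would give 553 m (too coarse); N = 3 gives 55.3 m ≤ 382 m.

3 decimal places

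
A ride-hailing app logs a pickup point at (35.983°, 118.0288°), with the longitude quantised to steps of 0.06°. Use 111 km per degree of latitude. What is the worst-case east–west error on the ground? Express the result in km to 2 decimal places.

With a 0.06° grid the true value lies within half a step, ±0.06°/2 = ±0.03°, of the stored one.
At latitude 35.983° a degree of longitude spans 111000 m × cos 35.983° = 111000 × 0.8092 ≈ 89820.2 m.
Maximum E–W displacement: 0.03 × 89820.2 = 2694.61 m.
That is 2694.61 m = 2.6946 km.

2.69 km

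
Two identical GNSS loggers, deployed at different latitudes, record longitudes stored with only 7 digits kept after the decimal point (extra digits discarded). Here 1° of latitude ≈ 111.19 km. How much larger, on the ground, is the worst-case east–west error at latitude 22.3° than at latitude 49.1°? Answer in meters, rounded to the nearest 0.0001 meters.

0.0030 meters

Truncating at 7 decimal places can drop up to a full unit in the last place, so the longitude may be off by as much as 1e-07°.
Error at 22.3° = 1e-07° × 111190 × cos 22.3° ≈ 0.011119 × 0.9252 = 0.010287 m.
At 49.1°: 1e-07° × 111190 × cos 49.1° = 1e-07 × 111190 × 0.6547 ≈ 0.0072801 m.
Difference: 0.010287 − 0.0072801 = 0.0030073 m.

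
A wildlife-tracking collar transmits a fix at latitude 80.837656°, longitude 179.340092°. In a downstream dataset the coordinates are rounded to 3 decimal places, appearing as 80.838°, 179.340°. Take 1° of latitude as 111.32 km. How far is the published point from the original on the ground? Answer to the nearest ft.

126 ft

Δlat = 80.837656 − 80.838 = -0.000344°; Δlon = 179.340092 − 179.340 = +0.000092°.
N–S: -0.000344° × 111320 m/° = -38.2941 m.
East–west at this latitude: 0.000092° × 111320 × cos 80.838° ≈ 0.000092 × 17725.1 = 1.63071 m.
Combined displacement = (38.2941² + 1.63071²)^½ ≈ 38.3288 m.
Converting: 38.3288 m × 3.2808 ft/m ≈ 125.75 ft.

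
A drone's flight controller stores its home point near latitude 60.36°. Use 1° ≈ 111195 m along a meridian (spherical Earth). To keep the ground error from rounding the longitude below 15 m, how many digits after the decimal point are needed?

At 60.36° one degree of longitude covers 111195 × cos 60.36° ≈ 111195 × 0.4945 ≈ 54991.4 m.
With N decimal places the half-ulp bound is 0.5·10⁻ᴺ°, or 0.5·10⁻ᴺ × 54991.4 m on the ground.
Need 0.5 × 54991.4 × 10⁻ᴺ ≤ 15 → 10⁻ᴺ ≤ 5.455e-04, so N ≥ 3.26.
At 3 places the error can reach 27.5 m, but 4 places keeps it to 2.75 m.

4 decimal places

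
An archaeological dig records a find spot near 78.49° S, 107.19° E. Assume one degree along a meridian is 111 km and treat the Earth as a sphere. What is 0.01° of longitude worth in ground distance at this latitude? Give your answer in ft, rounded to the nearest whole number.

727 ft

One degree of longitude here spans 111000 × cos 78.49° = 111000 × 0.1995 ≈ 22148.8 m; 0.01° of that is 221.488 m.
In feet: 221.488 m ÷ 0.3048 ≈ 726.67 ft.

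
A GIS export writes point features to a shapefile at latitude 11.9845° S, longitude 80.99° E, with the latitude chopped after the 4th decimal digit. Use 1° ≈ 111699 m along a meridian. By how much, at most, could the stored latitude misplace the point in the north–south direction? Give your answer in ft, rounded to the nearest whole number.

Truncating at 4 decimal places can drop up to a full unit in the last place, so the latitude may be off by as much as 0.0001°.
Along the meridian that is 0.0001° × 111699 m/° = 11.1699 m.
Converting: 11.1699 m × 3.2808 ft/m ≈ 36.647 ft.

37 ft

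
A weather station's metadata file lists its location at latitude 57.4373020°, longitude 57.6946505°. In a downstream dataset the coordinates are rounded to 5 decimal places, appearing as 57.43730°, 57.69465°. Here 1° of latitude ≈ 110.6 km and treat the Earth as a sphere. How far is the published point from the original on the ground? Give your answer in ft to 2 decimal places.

0.73 ft

The latitude changed by +0.0000020° and the longitude by +0.0000005°.
North–south shift: 0.0000020 × 110600 = 0.2212 m.
E–W at 57.4373°: 0.0000005° × 110600 × cos 57.4373° = 0.0000005 × 110600 × 0.5382 ≈ 0.0297637 m.
Combined displacement = (0.2212² + 0.0297637²)^½ ≈ 0.223193 m.
Converting: 0.223193 m × 3.2808 ft/m ≈ 0.73226 ft.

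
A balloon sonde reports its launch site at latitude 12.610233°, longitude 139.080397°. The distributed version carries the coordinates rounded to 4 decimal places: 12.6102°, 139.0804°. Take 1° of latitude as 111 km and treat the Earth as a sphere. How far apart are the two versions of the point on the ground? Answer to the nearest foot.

Δlat = 12.610233 − 12.6102 = +0.000033°; Δlon = 139.080397 − 139.0804 = -0.000003°.
N–S: 0.000033° × 111000 m/° = 3.663 m.
E–W at 12.6102°: -0.000003° × 111000 × cos 12.6102° = -0.000003 × 111000 × 0.9759 ≈ -0.324967 m.
Combined displacement = (3.663² + 0.324967²)^½ ≈ 3.67739 m.
Converting: 3.67739 m × 3.2808 ft/m ≈ 12.065 ft.

12 feet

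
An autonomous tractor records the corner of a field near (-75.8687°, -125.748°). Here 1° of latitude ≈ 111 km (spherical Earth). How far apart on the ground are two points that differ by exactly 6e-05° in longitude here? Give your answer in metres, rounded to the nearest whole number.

At 75.8687° a degree of longitude is 111000 × cos 75.8687° ≈ 27100.1 m, so 6e-05° corresponds to 1.626 m.

2 metres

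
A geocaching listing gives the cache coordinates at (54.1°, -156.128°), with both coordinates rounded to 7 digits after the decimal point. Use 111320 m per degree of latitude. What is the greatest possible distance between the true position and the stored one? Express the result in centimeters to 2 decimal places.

0.65 centimeters

Rounding to 7 decimal places leaves each coordinate within ±5e-08° of the true value.
N–S: 5e-08° × 111320 m/° = 0.005566 m.
Longitude error → 5e-08 × 111320 × cos 54.1° = 5e-08 × 111320 × 0.5864 ≈ 0.00326375 m.
Combining orthogonally: (0.005566² + 0.00326375²)^½ ≈ 0.00645232 m.
That is 0.00645232 m = 0.64523 cm.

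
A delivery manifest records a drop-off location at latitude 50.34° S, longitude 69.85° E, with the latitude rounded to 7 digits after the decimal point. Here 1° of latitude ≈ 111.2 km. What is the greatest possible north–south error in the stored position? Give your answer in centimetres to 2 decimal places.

Rounding to 7 decimal places leaves the latitude within ±5e-08° of the true value.
Along the meridian that is 5e-08° × 111200 m/° = 0.00556 m.
That is 0.00556 m = 0.556 cm.

0.56 centimetres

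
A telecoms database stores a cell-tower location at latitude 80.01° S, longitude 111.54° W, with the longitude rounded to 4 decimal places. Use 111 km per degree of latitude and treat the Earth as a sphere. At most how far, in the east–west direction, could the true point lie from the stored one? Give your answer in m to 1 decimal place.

Rounding to 4 decimal places leaves the longitude within ±5e-05° of the true value.
One degree of longitude at 80.01° is 111000 × cos 80.01° ≈ 111000 × 0.1735 = 19255.9 m.
East–west error: 5e-05° × 19255.9 m/° ≈ 0.962793 m.

1.0 m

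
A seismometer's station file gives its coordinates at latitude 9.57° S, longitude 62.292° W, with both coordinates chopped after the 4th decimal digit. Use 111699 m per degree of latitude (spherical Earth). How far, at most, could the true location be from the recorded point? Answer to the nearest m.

16 m

Truncating at 4 decimal places can drop up to a full unit in the last place, so each coordinate may be off by as much as 0.0001°.
Latitude error → 0.0001 × 111699 = 11.1699 m along the meridian.
Longitude error → 0.0001 × 111699 × cos 9.57° = 0.0001 × 111699 × 0.9861 ≈ 11.0145 m.
Worst case both components are at the extreme and orthogonal: √(11.1699² + 11.0145²) ≈ 15.6871 m.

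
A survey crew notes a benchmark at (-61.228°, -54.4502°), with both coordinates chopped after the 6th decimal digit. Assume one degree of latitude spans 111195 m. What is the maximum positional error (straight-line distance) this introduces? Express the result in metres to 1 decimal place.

Truncating at 6 decimal places can drop up to a full unit in the last place, so each coordinate may be off by as much as 1e-06°.
N–S: 1e-06° × 111195 m/° = 0.111195 m.
East–west component at 61.228°: 1e-06° × 111195 × cos 61.228° ≈ 1e-06 × 53521 ≈ 0.053521 m.
The two errors are perpendicular, so the maximum displacement is √(0.111195² + 0.053521²) ≈ 0.123405 m.

0.1 metres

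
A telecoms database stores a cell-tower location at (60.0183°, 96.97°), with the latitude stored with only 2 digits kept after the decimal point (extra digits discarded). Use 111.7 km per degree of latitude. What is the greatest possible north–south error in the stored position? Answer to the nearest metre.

1117 metres

Truncating at 2 decimal places can drop up to a full unit in the last place, so the latitude may be off by as much as 0.01°.
Along the meridian that is 0.01° × 111700 m/° = 1117 m.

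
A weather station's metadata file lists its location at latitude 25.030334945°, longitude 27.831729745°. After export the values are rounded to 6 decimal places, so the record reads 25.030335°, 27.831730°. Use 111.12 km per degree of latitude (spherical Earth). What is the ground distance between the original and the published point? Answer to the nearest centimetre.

Δlat = 25.030334945 − 25.030335 = -0.000000055°; Δlon = 27.831729745 − 27.831730 = -0.000000255°.
North–south shift: -0.000000055 × 111120 = -0.0061116 m.
E–W at 25.0303°: -0.000000255° × 111120 × cos 25.0303° = -0.000000255 × 111120 × 0.9061 ≈ -0.0256744 m.
Hypotenuse of the two orthogonal shifts: √(0.0061116² + 0.0256744²) = 0.0263918 m.
That is 0.0263918 m = 2.6392 cm.

3 centimetres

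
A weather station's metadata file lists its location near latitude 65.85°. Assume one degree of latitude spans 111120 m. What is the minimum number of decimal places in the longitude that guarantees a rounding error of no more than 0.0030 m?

At 65.85° one degree of longitude covers 111120 × cos 65.85° ≈ 111120 × 0.4091 ≈ 45462.2 m.
With N decimal places the half-ulp bound is 0.5·10⁻ᴺ°, or 0.5·10⁻ᴺ × 45462.2 m on the ground.
Setting 22731.1 × 10⁻ᴺ ≤ 0.0030 gives 10ᴺ ≥ 7.577e+06, i.e. N ≥ 6.88.
So 7 decimal places suffice (0.00227 m); 6 would allow up to 0.0227 m.

7 decimal places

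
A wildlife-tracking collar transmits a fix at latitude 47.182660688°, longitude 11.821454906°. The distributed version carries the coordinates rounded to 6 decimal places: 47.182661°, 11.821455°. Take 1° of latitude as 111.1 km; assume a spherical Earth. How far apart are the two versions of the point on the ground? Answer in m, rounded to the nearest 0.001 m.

Δlat = 47.182660688 − 47.182661 = -0.000000312°; Δlon = 11.821454906 − 11.821455 = -0.000000094°.
North–south shift: -0.000000312 × 111100 = -0.0346632 m.
E–W at 47.1827°: -0.000000094° × 111100 × cos 47.1827° = -0.000000094 × 111100 × 0.6797 ≈ -0.007098 m.
Hypotenuse of the two orthogonal shifts: √(0.0346632² + 0.007098²) = 0.0353825 m.

0.035 m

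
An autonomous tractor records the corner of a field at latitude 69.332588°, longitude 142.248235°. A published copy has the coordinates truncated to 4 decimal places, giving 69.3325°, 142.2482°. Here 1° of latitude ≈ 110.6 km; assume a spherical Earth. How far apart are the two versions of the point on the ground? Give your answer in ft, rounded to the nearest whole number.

The latitude changed by +0.000088° and the longitude by +0.000035°.
N–S: 0.000088° × 110600 m/° = 9.7328 m.
E–W at 69.3325°: 0.000035° × 110600 × cos 69.3325° = 0.000035 × 110600 × 0.3529 ≈ 1.36625 m.
Combined displacement = (9.7328² + 1.36625²)^½ ≈ 9.82823 m.
Converting: 9.82823 m × 3.2808 ft/m ≈ 32.245 ft.

32 ft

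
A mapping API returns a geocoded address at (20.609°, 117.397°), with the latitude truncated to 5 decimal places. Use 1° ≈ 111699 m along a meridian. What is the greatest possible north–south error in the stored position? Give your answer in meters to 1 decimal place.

1.1 meters

Truncating at 5 decimal places can drop up to a full unit in the last place, so the latitude may be off by as much as 1e-05°.
Along the meridian that is 1e-05° × 111699 m/° = 1.11699 m.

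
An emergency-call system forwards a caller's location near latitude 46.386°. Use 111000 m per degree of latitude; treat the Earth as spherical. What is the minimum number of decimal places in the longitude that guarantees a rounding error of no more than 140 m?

3 decimal places

At 46.386° one degree of longitude covers 111000 × cos 46.386° ≈ 111000 × 0.6898 ≈ 76567.4 m.
Rounding to N decimal places gives at most 0.5 × 10⁻ᴺ degrees of error, i.e. 0.5 × 10⁻ᴺ × 76567.4 m.
Need 0.5 × 76567.4 × 10⁻ᴺ ≤ 140 → 10⁻ᴺ ≤ 3.657e-03, so N ≥ 2.44.
At 2 places the error can reach 383 m, but 3 places keeps it to 38.3 m.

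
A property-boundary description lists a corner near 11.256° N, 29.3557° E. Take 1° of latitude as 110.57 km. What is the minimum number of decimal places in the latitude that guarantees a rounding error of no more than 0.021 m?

7

One degree of latitude covers 110570 m.
Rounding to N decimal places gives at most 0.5 × 10⁻ᴺ degrees of error, i.e. 0.5 × 10⁻ᴺ × 110570 m.
Need 0.5 × 110570 × 10⁻ᴺ ≤ 0.021 → 10⁻ᴺ ≤ 3.798e-07, so N ≥ 6.42.
So 7 decimal places suffice (0.00553 m); 6 would allow up to 0.0553 m.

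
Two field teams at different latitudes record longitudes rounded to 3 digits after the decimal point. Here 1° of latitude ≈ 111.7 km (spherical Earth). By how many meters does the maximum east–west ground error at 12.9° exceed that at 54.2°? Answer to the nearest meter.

22 meters

Rounding to 3 decimal places leaves the longitude within ±0.0005° of the true value.
Error at 12.9° = 0.0005° × 111700 × cos 12.9° ≈ 55.85 × 0.9748 = 54.44 m.
At 54.2°: 0.0005° × 111700 × cos 54.2° = 0.0005 × 111700 × 0.5850 ≈ 32.67 m.
Difference: 54.44 − 32.67 = 21.771 m.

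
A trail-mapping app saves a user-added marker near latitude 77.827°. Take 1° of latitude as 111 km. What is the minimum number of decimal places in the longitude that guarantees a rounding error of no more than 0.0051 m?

At 77.827° one degree of longitude covers 111000 × cos 77.827° ≈ 111000 × 0.2109 ≈ 23405.9 m.
N decimal places → at most half a unit in the last place, 0.5 × 10⁻ᴺ° = 23405.9/2 × 10⁻ᴺ m.
Need 0.5 × 23405.9 × 10⁻ᴺ ≤ 0.0051 → 10⁻ᴺ ≤ 4.358e-07, so N ≥ 6.36.
N = 6 would give 0.0117 m (too coarse); N = 7 gives 0.00117 m ≤ 0.0051 m.

7 decimal places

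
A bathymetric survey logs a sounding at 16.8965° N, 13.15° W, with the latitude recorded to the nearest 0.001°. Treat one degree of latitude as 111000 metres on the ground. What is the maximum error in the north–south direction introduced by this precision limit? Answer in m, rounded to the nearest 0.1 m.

Rounding to 3 decimal places leaves the latitude within ±0.0005° of the true value.
So the N–S error is at most 0.0005 × 111000 = 55.5 m.

55.5 m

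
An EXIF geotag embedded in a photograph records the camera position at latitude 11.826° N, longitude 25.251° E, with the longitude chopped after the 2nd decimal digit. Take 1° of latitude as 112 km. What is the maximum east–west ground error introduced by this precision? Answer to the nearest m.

Truncating at 2 decimal places can drop up to a full unit in the last place, so the longitude may be off by as much as 0.01°.
Parallels shrink by cos φ, so at 11.826° a degree of longitude is 112000 × 0.9788 ≈ 109623 m.
East–west error: 0.01° × 109623 m/° ≈ 1096.23 m.

1096 m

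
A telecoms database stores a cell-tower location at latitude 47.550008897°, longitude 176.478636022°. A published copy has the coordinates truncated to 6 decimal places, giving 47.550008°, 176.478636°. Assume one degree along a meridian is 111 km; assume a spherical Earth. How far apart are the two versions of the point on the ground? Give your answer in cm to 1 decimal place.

Δlat = 47.550008897 − 47.550008 = +0.000000897°; Δlon = 176.478636022 − 176.478636 = +0.000000022°.
N–S: 0.000000897° × 111000 m/° = 0.099567 m.
E–W at 47.55°: 0.000000022° × 111000 × cos 47.55° = 0.000000022 × 111000 × 0.6749 ≈ 0.00164822 m.
Distance: √(0.099567² + 0.00164822²) ≈ 0.0995806 m.
That is 0.0995806 m = 9.9581 cm.

10.0 cm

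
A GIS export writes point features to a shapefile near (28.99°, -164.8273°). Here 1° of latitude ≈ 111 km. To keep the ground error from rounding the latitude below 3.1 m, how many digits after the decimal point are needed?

One degree of latitude covers 111000 m.
With N decimal places the half-ulp bound is 0.5·10⁻ᴺ°, or 0.5·10⁻ᴺ × 111000 m on the ground.
Setting 55500 × 10⁻ᴺ ≤ 3.1 gives 10ᴺ ≥ 1.79e+04, i.e. N ≥ 4.25.
At 4 places the error can reach 5.55 m, but 5 places keeps it to 0.555 m.

5 decimal places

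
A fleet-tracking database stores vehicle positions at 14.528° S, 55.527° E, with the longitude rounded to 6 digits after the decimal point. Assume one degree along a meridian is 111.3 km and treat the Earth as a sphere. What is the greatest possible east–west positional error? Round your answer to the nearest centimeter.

Rounding to 6 decimal places leaves the longitude within ±5e-07° of the true value.
Parallels shrink by cos φ, so at 14.528° a degree of longitude is 111300 × 0.9680 ≈ 107741 m.
Maximum E–W displacement: 5e-07 × 107741 = 0.0538706 m.
That is 0.0538706 m = 5.3871 cm.

5 centimeters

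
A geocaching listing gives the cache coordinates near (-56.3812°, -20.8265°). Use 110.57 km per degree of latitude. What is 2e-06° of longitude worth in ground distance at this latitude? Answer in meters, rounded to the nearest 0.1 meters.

2e-06° of longitude at 56.3812° is 2e-06 × 110570 × cos 56.3812° ≈ 2e-06 × 61218.7 = 0.122437 m.

0.1 meters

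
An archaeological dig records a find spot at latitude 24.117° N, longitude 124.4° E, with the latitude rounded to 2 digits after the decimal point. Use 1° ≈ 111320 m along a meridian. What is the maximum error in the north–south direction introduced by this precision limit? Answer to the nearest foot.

Rounding to 2 decimal places leaves the latitude within ±0.005° of the true value.
North–south distance: 0.005° × 111320 m/° = 556.6 m.
In feet: 556.6 m ÷ 0.3048 ≈ 1826.1 ft.

1826 feet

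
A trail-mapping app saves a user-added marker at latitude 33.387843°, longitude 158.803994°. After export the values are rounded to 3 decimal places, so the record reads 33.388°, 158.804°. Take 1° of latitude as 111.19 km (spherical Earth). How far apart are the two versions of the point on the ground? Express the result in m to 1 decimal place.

17.5 m

Δlat = 33.387843 − 33.388 = -0.000157°; Δlon = 158.803994 − 158.804 = -0.000006°.
North–south shift: -0.000157 × 111190 = -17.4568 m.
East–west at this latitude: -0.000006° × 111190 × cos 33.388° ≈ -0.000006 × 92839.6 = -0.557037 m.
Distance: √(17.4568² + 0.557037²) ≈ 17.4657 m.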